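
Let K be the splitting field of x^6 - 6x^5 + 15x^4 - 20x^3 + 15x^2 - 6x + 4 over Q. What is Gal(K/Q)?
S_3, S_3 acting on 6 points

The polynomial f is an irreducible sextic over Q, so G = Gal(f/Q) is one of the 16 transitive subgroups 6T1, ..., 6T16 of S_6. The discriminant of f is -11337408, which is not a perfect square, so G is not contained in A_6. The transitive groups of degree 6 not contained in A_6 are: C_6 (6T1, order 6), S_3 (6T2, order 6), D_6 (6T3, order 12), C_3 x S_3 (6T5, order 18), A_4 x C_2 (6T6, order 24), S_4 (6T8, order 24), S_3 x S_3 (6T9, order 36), S_4 x C_2 (6T11, order 48), (S_3 x S_3) : C_2 (6T13, order 72), PGL(2,5) (6T14, order 120), S_6 (6T16, order 720). By Dedekind's theorem, for a prime p not dividing disc(f) the degrees of the irreducible factors of f mod p form the cycle type of an element of G. Factoring f modulo the 23 such primes p <= 97 (skipping 2, 3, which divide the discriminant), each new pattern first appears at: mod 5: f = (x^2 + 2x + 4)(x^2 + 3x + 3)(x^2 + 4x + 2), pattern 2+2+2; mod 7: f = (x^3 + 4x^2 + 3x + 1)(x^3 + 4x^2 + 3x + 4), pattern 3+3; mod 61: f = (x + 2)(x + 18)(x + 21)(x + 38)(x + 41)(x + 57), pattern 1+1+1+1+1+1. No other pattern occurs in this range, so the set of observed cycle types is {2+2+2, 3+3, 1+1+1+1+1+1}. The candidates containing elements of all these cycle types are C_6 (6T1) of order 6, S_3 (6T2) of order 6, D_6 (6T3) of order 12, C_3 x S_3 (6T5) of order 18, A_4 x C_2 (6T6) of order 24, S_4 (6T8) of order 24, S_3 x S_3 (6T9) of order 36, S_4 x C_2 (6T11) of order 48, (S_3 x S_3) : C_2 (6T13) of order 72, PGL(2,5) (6T14) of order 120, S_6 (6T16) of order 720; the others are excluded. The observed types are precisely the cycle types that occur in S_3 (6T2). Each of the other remaining candidates has further cycle types, and by the Chebotarev density theorem the matching factorization patterns would occur for a proportion of primes equal to their share of the group: C_6 (6T1) additionally contains elements of type 6 (2 of its 6 elements, about 33% of primes); D_6 (6T3) additionally contains elements of type 6, 2+2+1+1 (5 of its 12 elements, about 42% of primes); C_3 x S_3 (6T5) additionally contains elements of type 6, 3+1+1+1 (10 of its 18 elements, about 56% of primes); A_4 x C_2 (6T6) additionally contains elements of type 6, 2+2+1+1, 2+1+1+1+1 (14 of its 24 elements, about 58% of primes); S_4 (6T8) additionally contains elements of type 4+1+1, 2+2+1+1 (9 of its 24 elements, about 38% of primes); S_3 x S_3 (6T9) additionally contains elements of type 6, 3+1+1+1, 2+2+1+1 (25 of its 36 elements, about 69% of primes); S_4 x C_2 (6T11) additionally contains elements of type 6, 4+2, 4+1+1, 2+2+1+1, 2+1+1+1+1 (32 of its 48 elements, about 67% of primes); (S_3 x S_3) : C_2 (6T13) additionally contains elements of type 6, 4+2, 3+2+1, 3+1+1+1, 2+2+1+1, 2+1+1+1+1 (61 of its 72 elements, about 85% of primes); PGL(2,5) (6T14) additionally contains elements of type 6, 5+1, 4+1+1, 2+2+1+1 (89 of its 120 elements, about 74% of primes); S_6 (6T16) additionally contains elements of type 6, 5+1, 4+2, 4+1+1, 3+2+1, 3+1+1+1, 2+2+1+1, 2+1+1+1+1 (664 of its 720 elements, about 92% of primes). None of the 23 primes tested shows any such pattern (for each of these groups the chance of that is below 10^-4), which rules them out. Hence G = S_3 (6T2), of order 6.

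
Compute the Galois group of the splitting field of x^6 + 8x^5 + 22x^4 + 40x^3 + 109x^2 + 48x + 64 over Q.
The polynomial f is an irreducible sextic over Q, so G = Gal(f/Q) is one of the 16 transitive subgroups 6T1, ..., 6T16 of S_6. The discriminant of f is -3767550835949568, which is not a perfect square, so G is not contained in A_6. The transitive groups of degree 6 not contained in A_6 are: C_6 (6T1, order 6), S_3 (6T2, order 6), D_6 (6T3, order 12), C_3 x S_3 (6T5, order 18), A_4 x C_2 (6T6, order 24), S_4 (6T8, order 24), S_3 x S_3 (6T9, order 36), S_4 x C_2 (6T11, order 48), (S_3 x S_3) : C_2 (6T13, order 72), PGL(2,5) (6T14, order 120), S_6 (6T16, order 720). By Dedekind's theorem, for a prime p not dividing disc(f) the degrees of the irreducible factors of f mod p form the cycle type of an element of G. Factoring f modulo the 27 such primes p <= 113 (skipping 2, 3, 41, which divide the discriminant), each new pattern first appears at: mod 5: f = (x + 1)(x^2 + 3x + 3)(x^3 + 4x^2 + 3), pattern 3+2+1; mod 7: f = (x^2 + 5x + 5)(x^4 + 3x^3 + 2x^2 + x + 3), pattern 4+2; mod 17: f = (x^3 + 4x^2 + 10x + 8)(x^3 + 4x^2 + 13x + 8), pattern 3+3; mod 19: f = (x^2 + 2x + 6)(x^2 + 10x + 10)(x^2 + 15x + 15), pattern 2+2+2; mod 31: f = (x^6 + 8x^5 + 22x^4 + 9x^3 + 16x^2 + 17x + 2), pattern 6; mod 37: f = (x + 4)(x + 5)(x^2 + 2)(x^2 + 36x + 9), pattern 2+2+1+1; mod 61: f = (x + 2)(x + 28)(x + 35)(x^3 + 4x^2 + 59x + 8), pattern 3+1+1+1; mod 113: f = (x + 12)(x + 32)(x + 33)(x + 73)(x^2 + 84x + 79), pattern 2+1+1+1+1. No other pattern occurs in this range, so the set of observed cycle types is {3+2+1, 4+2, 3+3, 2+2+2, 6, 2+2+1+1, 3+1+1+1, 2+1+1+1+1}. The candidates containing elements of all these cycle types are (S_3 x S_3) : C_2 (6T13) of order 72, S_6 (6T16) of order 720; the others are excluded. The observed types are precisely the cycle types that occur in (S_3 x S_3) : C_2 (6T13) (apart from the identity). Each of the other remaining candidates has further cycle types, and by the Chebotarev density theorem the matching factorization patterns would occur for a proportion of primes equal to their share of the group: S_6 (6T16) additionally contains elements of type 5+1, 4+1+1 (234 of its 720 elements, about 32% of primes). None of the 27 primes tested shows any such pattern (for each of these groups the chance of that is below 10^-4), which rules them out. Hence G = (S_3 x S_3) : C_2 (6T13), of order 72.

6T13: (S_3 x S_3) : C_2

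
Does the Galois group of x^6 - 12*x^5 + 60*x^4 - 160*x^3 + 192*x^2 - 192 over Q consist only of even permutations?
The polynomial is irreducible of degree 6 over Q. Its discriminant is 450868486864896 = 21233664^2, a perfect square. A Galois group lies in the alternating group exactly when the discriminant is a square in Q, so the Galois group (A_4) is contained in A_6.

Yes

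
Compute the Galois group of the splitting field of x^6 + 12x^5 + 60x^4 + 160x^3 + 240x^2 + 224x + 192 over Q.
The polynomial f is an irreducible sextic over Q, so G = Gal(f/Q) is one of the 16 transitive subgroups 6T1, ..., 6T16 of S_6. The discriminant of f is -46741055340544, which is not a perfect square, so G is not contained in A_6. The transitive groups of degree 6 not contained in A_6 are: C_6 (6T1, order 6), S_3 (6T2, order 6), D_6 (6T3, order 12), C_3 x S_3 (6T5, order 18), A_4 x C_2 (6T6, order 24), S_4 (6T8, order 24), S_3 x S_3 (6T9, order 36), S_4 x C_2 (6T11, order 48), (S_3 x S_3) : C_2 (6T13, order 72), PGL(2,5) (6T14, order 120), S_6 (6T16, order 720). By Dedekind's theorem, for a prime p not dividing disc(f) the degrees of the irreducible factors of f mod p form the cycle type of an element of G. Factoring f modulo the 3 such primes p <= 7 (skipping 2, which divides the discriminant), each new pattern first appears at: mod 3: f = (x)(x^2 + 2x + 2)(x^3 + x^2 + 2x + 1), pattern 3+2+1; mod 5: f = (x^3 + 4x + 3)(x^3 + 2x^2 + x + 4), pattern 3+3; mod 7: f = (x + 6)(x^5 + 6x^4 + 3x^3 + 2x^2 + 4x + 4), pattern 5+1. No other pattern occurs in this range, so the set of observed cycle types is {3+2+1, 3+3, 5+1}. Among the candidates above, the only group containing elements of all these cycle types is S_6 (6T16); every other candidate lacks at least one of them. Hence G = S_6 (6T16), of order 720.

S_6 (also written S6)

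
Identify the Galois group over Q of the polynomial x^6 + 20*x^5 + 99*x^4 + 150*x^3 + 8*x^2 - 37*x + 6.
The polynomial f is an irreducible sextic over Q, so G = Gal(f/Q) is one of the 16 transitive subgroups 6T1, ..., 6T16 of S_6. The discriminant of f is 1770264843169 = 1330513^2, a perfect square, so G is contained in A_6. The transitive groups of degree 6 contained in A_6 are: A_4 (6T4, order 12), S_4 (6T7, order 24), (C_3 x C_3) : C_4 (6T10, order 36), PSL(2,5) (6T12, order 60), A_6 (6T15, order 360). By Dedekind's theorem, for a prime p not dividing disc(f) the degrees of the irreducible factors of f mod p form the cycle type of an element of G. Factoring f modulo the 21 such primes p <= 79 (skipping 19, which divides the discriminant), each new pattern first appears at: mod 2: f = (x)(x^5 + x^3 + 1), pattern 5+1; mod 7: f = (x^3 + x^2 + 3x + 5)(x^3 + 5x^2 + 4), pattern 3+3; mod 61: f = (x + 6)(x + 51)(x^2 + 10x + 60)(x^2 + 14x + 55), pattern 2+2+1+1. No other pattern occurs in this range, so the set of observed cycle types is {5+1, 3+3, 2+2+1+1}. The candidates containing elements of all these cycle types are PSL(2,5) (6T12) of order 60, A_6 (6T15) of order 360; the others are excluded. The observed types are precisely the cycle types that occur in PSL(2,5) (6T12) (apart from the identity). Each of the other remaining candidates has further cycle types, and by the Chebotarev density theorem the matching factorization patterns would occur for a proportion of primes equal to their share of the group: A_6 (6T15) additionally contains elements of type 4+2, 3+1+1+1 (130 of its 360 elements, about 36% of primes). None of the 21 primes tested shows any such pattern (for each of these groups the chance of that is below 10^-4), which rules them out. Hence G = PSL(2,5) (6T12), of order 60.

PSL(2,5) (also written A5(6))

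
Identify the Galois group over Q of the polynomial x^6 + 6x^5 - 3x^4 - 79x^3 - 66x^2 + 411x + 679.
C_3 x S_3

The polynomial f is an irreducible sextic over Q, so G = Gal(f/Q) is one of the 16 transitive subgroups 6T1, ..., 6T16 of S_6. The discriminant of f is -152796047606667, which is not a perfect square, so G is not contained in A_6. The transitive groups of degree 6 not contained in A_6 are: C_6 (6T1, order 6), S_3 (6T2, order 6), D_6 (6T3, order 12), C_3 x S_3 (6T5, order 18), A_4 x C_2 (6T6, order 24), S_4 (6T8, order 24), S_3 x S_3 (6T9, order 36), S_4 x C_2 (6T11, order 48), (S_3 x S_3) : C_2 (6T13, order 72), PGL(2,5) (6T14, order 120), S_6 (6T16, order 720). By Dedekind's theorem, for a prime p not dividing disc(f) the degrees of the irreducible factors of f mod p form the cycle type of an element of G. Factoring f modulo the 33 such primes p <= 149 (skipping 3, 43, which divide the discriminant), each new pattern first appears at: mod 2: f = (x^6 + x^4 + x^3 + x + 1), pattern 6; mod 7: f = (x)(x + 1)(x + 2)(x^3 + 3x^2 + 6), pattern 3+1+1+1; mod 17: f = (x^2 + 11)(x^2 + 8x + 11)(x^2 + 15x + 8), pattern 2+2+2; mod 19: f = (x^3 + 3x^2 + x + 11)(x^3 + 3x^2 + 6x + 3), pattern 3+3; mod 73: f = (x + 4)(x + 21)(x + 37)(x + 40)(x + 51)(x + 72), pattern 1+1+1+1+1+1. No other pattern occurs in this range, so the set of observed cycle types is {6, 3+1+1+1, 2+2+2, 3+3, 1+1+1+1+1+1}. The candidates containing elements of all these cycle types are C_3 x S_3 (6T5) of order 18, S_3 x S_3 (6T9) of order 36, (S_3 x S_3) : C_2 (6T13) of order 72, S_6 (6T16) of order 720; the others are excluded. The observed types are precisely the cycle types that occur in C_3 x S_3 (6T5). Each of the other remaining candidates has further cycle types, and by the Chebotarev density theorem the matching factorization patterns would occur for a proportion of primes equal to their share of the group: S_3 x S_3 (6T9) additionally contains elements of type 2+2+1+1 (9 of its 36 elements, about 25% of primes); (S_3 x S_3) : C_2 (6T13) additionally contains elements of type 4+2, 3+2+1, 2+2+1+1, 2+1+1+1+1 (45 of its 72 elements, about 62% of primes); S_6 (6T16) additionally contains elements of type 5+1, 4+2, 4+1+1, 3+2+1, 2+2+1+1, 2+1+1+1+1 (504 of its 720 elements, about 70% of primes). None of the 33 primes tested shows any such pattern (for each of these groups the chance of that is below 10^-4), which rules them out. Hence G = C_3 x S_3 (6T5), of order 18.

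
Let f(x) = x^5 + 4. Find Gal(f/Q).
F_20 (order 20)

The polynomial f is an irreducible quintic over Q, so G = Gal(f/Q) is a transitive subgroup of S_5: one of C_5 (5T1, order 5), D_5 (5T2, order 10), F_20 (5T3, order 20), A_5 (5T4, order 60) or S_5 (5T5, order 120). The discriminant of f is 800000, which is not a perfect square, so G is not contained in A_5. The transitive groups of degree 5 not contained in A_5 are: F_20 (5T3, order 20), S_5 (5T5, order 120). By Dedekind's theorem, for a prime p not dividing disc(f) the degrees of the irreducible factors of f mod p form the cycle type of an element of G. Factoring f modulo the 18 such primes p <= 71 (skipping 2, 5, which divide the discriminant), each new pattern first appears at: mod 3: f = (x + 1)(x^4 + 2x^3 + x^2 + 2x + 1), pattern 4+1; mod 11: f = (x^5 + 4), pattern 5; mod 19: f = (x + 16)(x^2 + 7x + 9)(x^2 + 15x + 9), pattern 2+2+1. No other pattern occurs in this range, so the set of observed cycle types is {4+1, 5, 2+2+1}. The candidates containing elements of all these cycle types are F_20 (5T3) of order 20, S_5 (5T5) of order 120; the others are excluded. The observed types are precisely the cycle types that occur in F_20 (5T3) (apart from the identity). Each of the other remaining candidates has further cycle types, and by the Chebotarev density theorem the matching factorization patterns would occur for a proportion of primes equal to their share of the group: S_5 (5T5) additionally contains elements of type 3+2, 3+1+1, 2+1+1+1 (50 of its 120 elements, about 42% of primes). None of the 18 primes tested shows any such pattern (for each of these groups the chance of that is below 10^-4), which rules them out. Hence G = F_20 (5T3), of order 20.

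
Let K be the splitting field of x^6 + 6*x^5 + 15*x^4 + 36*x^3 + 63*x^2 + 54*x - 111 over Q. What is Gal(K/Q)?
The polynomial f is an irreducible sextic over Q, so G = Gal(f/Q) is one of the 16 transitive subgroups 6T1, ..., 6T16 of S_6. The discriminant of f is 5410421842378752, which is not a perfect square, so G is not contained in A_6. The transitive groups of degree 6 not contained in A_6 are: C_6 (6T1, order 6), S_3 (6T2, order 6), D_6 (6T3, order 12), C_3 x S_3 (6T5, order 18), A_4 x C_2 (6T6, order 24), S_4 (6T8, order 24), S_3 x S_3 (6T9, order 36), S_4 x C_2 (6T11, order 48), (S_3 x S_3) : C_2 (6T13, order 72), PGL(2,5) (6T14, order 120), S_6 (6T16, order 720). By Dedekind's theorem, for a prime p not dividing disc(f) the degrees of the irreducible factors of f mod p form the cycle type of an element of G. Factoring f modulo the 23 such primes p <= 97 (skipping 2, 3, which divide the discriminant), each new pattern first appears at: mod 5: f = (x^6 + x^5 + x^3 + 3x^2 + 4x + 4), pattern 6; mod 11: f = (x + 2)(x + 6)(x^2 + x + 1)(x^2 + 8x + 10), pattern 2+2+1+1; mod 13: f = (x + 2)(x + 4)(x + 10)(x^3 + 3x^2 + 3x + 3), pattern 3+1+1+1; mod 31: f = (x^2 + 5x + 19)(x^2 + 15x + 27)(x^2 + 17x + 19), pattern 2+2+2; mod 97: f = (x^3 + 3x^2 + 3x + 26)(x^3 + 3x^2 + 3x + 89), pattern 3+3. No other pattern occurs in this range, so the set of observed cycle types is {6, 2+2+1+1, 3+1+1+1, 2+2+2, 3+3}. The candidates containing elements of all these cycle types are S_3 x S_3 (6T9) of order 36, (S_3 x S_3) : C_2 (6T13) of order 72, S_6 (6T16) of order 720; the others are excluded. The observed types are precisely the cycle types that occur in S_3 x S_3 (6T9) (apart from the identity). Each of the other remaining candidates has further cycle types, and by the Chebotarev density theorem the matching factorization patterns would occur for a proportion of primes equal to their share of the group: (S_3 x S_3) : C_2 (6T13) additionally contains elements of type 4+2, 3+2+1, 2+1+1+1+1 (36 of its 72 elements, about 50% of primes); S_6 (6T16) additionally contains elements of type 5+1, 4+2, 4+1+1, 3+2+1, 2+1+1+1+1 (459 of its 720 elements, about 64% of primes). None of the 23 primes tested shows any such pattern (for each of these groups the chance of that is below 10^-4), which rules them out. Hence G = S_3 x S_3 (6T9), of order 36.

S_3 x S_3 (also written G36-)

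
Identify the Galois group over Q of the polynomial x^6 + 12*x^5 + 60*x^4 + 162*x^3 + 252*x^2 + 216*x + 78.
The polynomial f is an irreducible sextic over Q, so G = Gal(f/Q) is one of the 16 transitive subgroups 6T1, ..., 6T16 of S_6. The discriminant of f is 5038848, which is not a perfect square, so G is not contained in A_6. The transitive groups of degree 6 not contained in A_6 are: C_6 (6T1, order 6), S_3 (6T2, order 6), D_6 (6T3, order 12), C_3 x S_3 (6T5, order 18), A_4 x C_2 (6T6, order 24), S_4 (6T8, order 24), S_3 x S_3 (6T9, order 36), S_4 x C_2 (6T11, order 48), (S_3 x S_3) : C_2 (6T13, order 72), PGL(2,5) (6T14, order 120), S_6 (6T16, order 720). By Dedekind's theorem, for a prime p not dividing disc(f) the degrees of the irreducible factors of f mod p form the cycle type of an element of G. Factoring f modulo the 23 such primes p <= 97 (skipping 2, 3, which divide the discriminant), each new pattern first appears at: mod 5: f = (x^6 + 2x^5 + 2x^3 + 2x^2 + x + 3), pattern 6; mod 11: f = (x + 8)(x + 10)(x^2 + 7x + 8)(x^2 + 9x + 6), pattern 2+2+1+1; mod 13: f = (x)(x + 9)(x + 10)(x^3 + 6x^2 + 12x + 5), pattern 3+1+1+1; mod 31: f = (x^2 + 21x + 3)(x^2 + 26x + 28)(x^2 + 27x + 12), pattern 2+2+2; mod 97: f = (x^3 + 6x^2 + 12x + 19)(x^3 + 6x^2 + 12x + 96), pattern 3+3. No other pattern occurs in this range, so the set of observed cycle types is {6, 2+2+1+1, 3+1+1+1, 2+2+2, 3+3}. The candidates containing elements of all these cycle types are S_3 x S_3 (6T9) of order 36, (S_3 x S_3) : C_2 (6T13) of order 72, S_6 (6T16) of order 720; the others are excluded. The observed types are precisely the cycle types that occur in S_3 x S_3 (6T9) (apart from the identity). Each of the other remaining candidates has further cycle types, and by the Chebotarev density theorem the matching factorization patterns would occur for a proportion of primes equal to their share of the group: (S_3 x S_3) : C_2 (6T13) additionally contains elements of type 4+2, 3+2+1, 2+1+1+1+1 (36 of its 72 elements, about 50% of primes); S_6 (6T16) additionally contains elements of type 5+1, 4+2, 4+1+1, 3+2+1, 2+1+1+1+1 (459 of its 720 elements, about 64% of primes). None of the 23 primes tested shows any such pattern (for each of these groups the chance of that is below 10^-4), which rules them out. Hence G = S_3 x S_3 (6T9), of order 36.

S_3 x S_3 (also written G36-)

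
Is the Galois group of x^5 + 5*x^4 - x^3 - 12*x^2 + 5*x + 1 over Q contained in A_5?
Yes

The polynomial is irreducible of degree 5 over Q. Its discriminant is 7745089 = 2783^2, a perfect square. A Galois group lies in the alternating group exactly when the discriminant is a square in Q, so the Galois group (C_5) is contained in A_5.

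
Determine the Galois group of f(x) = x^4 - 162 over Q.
The polynomial is an irreducible quartic over Q and its discriminant is -1088391168, which is not a perfect square, so the Galois group is not contained in A_4. The resolvent cubic y^3 + 648*y has exactly one rational root, so the Galois group is C_4 or D_4. The quartic remains irreducible over Q(sqrt(disc)), so the group is D_4.

D_4 (also written D4)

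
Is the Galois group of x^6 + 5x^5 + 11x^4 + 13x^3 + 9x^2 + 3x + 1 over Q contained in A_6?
No

The polynomial is irreducible of degree 6 over Q. Its discriminant is -16807, which is not a perfect square. A Galois group lies in the alternating group exactly when the discriminant is a square in Q, so the Galois group (C_6) is not contained in A_6.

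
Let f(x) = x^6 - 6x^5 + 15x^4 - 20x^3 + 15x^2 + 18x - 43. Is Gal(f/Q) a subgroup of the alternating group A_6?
Yes

The polynomial is irreducible of degree 6 over Q. Its discriminant is 746496000000 = 864000^2, a perfect square. A Galois group lies in the alternating group exactly when the discriminant is a square in Q, so the Galois group (A_6) is contained in A_6.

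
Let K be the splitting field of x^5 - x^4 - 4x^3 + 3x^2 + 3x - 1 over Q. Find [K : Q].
The degree of the splitting field over Q equals the order of the Galois group, so first determine the group. The polynomial f is an irreducible quintic over Q, so G = Gal(f/Q) is a transitive subgroup of S_5: one of C_5 (5T1, order 5), D_5 (5T2, order 10), F_20 (5T3, order 20), A_5 (5T4, order 60) or S_5 (5T5, order 120). The discriminant of f is 14641 = 121^2, a perfect square, so G is contained in A_5. The transitive groups of degree 5 contained in A_5 are: C_5 (5T1, order 5), D_5 (5T2, order 10), A_5 (5T4, order 60). By Dedekind's theorem, for a prime p not dividing disc(f) the degrees of the irreducible factors of f mod p form the cycle type of an element of G. Factoring f modulo the 14 such primes p <= 47 (skipping 11, which divides the discriminant), each new pattern first appears at: mod 2: f = (x^5 + x^4 + x^2 + x + 1), pattern 5; mod 23: f = (x + 4)(x + 6)(x + 10)(x + 11)(x + 14), pattern 1+1+1+1+1. No other pattern occurs in this range, so the set of observed cycle types is {5, 1+1+1+1+1}. The candidates containing elements of all these cycle types are C_5 (5T1) of order 5, D_5 (5T2) of order 10, A_5 (5T4) of order 60; the others are excluded. The observed types are precisely the cycle types that occur in C_5 (5T1). Each of the other remaining candidates has further cycle types, and by the Chebotarev density theorem the matching factorization patterns would occur for a proportion of primes equal to their share of the group: D_5 (5T2) additionally contains elements of type 2+2+1 (5 of its 10 elements, about 50% of primes); A_5 (5T4) additionally contains elements of type 3+1+1, 2+2+1 (35 of its 60 elements, about 58% of primes). None of the 14 primes tested shows any such pattern (for each of these groups the chance of that is below 10^-4), which rules them out. Hence G = C_5 (5T1), of order 5. The Galois group C_5 (5T1) has order 5, so the splitting field has degree 5 over Q.

5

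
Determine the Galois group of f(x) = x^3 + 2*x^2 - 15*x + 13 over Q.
C_3 (also written C3)

The polynomial is an irreducible cubic over Q and its discriminant is 2401 = 49^2, a perfect square. For an irreducible cubic, a square discriminant forces the Galois group to be A_3, the cyclic group of order 3.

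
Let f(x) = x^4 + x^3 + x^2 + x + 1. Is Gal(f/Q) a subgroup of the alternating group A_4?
The polynomial is irreducible of degree 4 over Q. Its discriminant is 125, which is not a perfect square. A Galois group lies in the alternating group exactly when the discriminant is a square in Q, so the Galois group (C_4) is not contained in A_4.

No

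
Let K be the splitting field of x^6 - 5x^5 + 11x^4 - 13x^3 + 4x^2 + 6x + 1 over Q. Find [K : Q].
36

The degree of the splitting field over Q equals the order of the Galois group, so first determine the group. The polynomial f is an irreducible sextic over Q, so G = Gal(f/Q) is one of the 16 transitive subgroups 6T1, ..., 6T16 of S_6. The discriminant of f is 525625 = 725^2, a perfect square, so G is contained in A_6. The transitive groups of degree 6 contained in A_6 are: A_4 (6T4, order 12), S_4 (6T7, order 24), (C_3 x C_3) : C_4 (6T10, order 36), PSL(2,5) (6T12, order 60), A_6 (6T15, order 360). By Dedekind's theorem, for a prime p not dividing disc(f) the degrees of the irreducible factors of f mod p form the cycle type of an element of G. Factoring f modulo the 19 such primes p <= 73 (skipping 5, 29, which divide the discriminant), each new pattern first appears at: mod 2: f = (x^2 + x + 1)(x^4 + x + 1), pattern 4+2; mod 11: f = (x^3 + x^2 + 3x + 1)(x^3 + 5x^2 + 3x + 1), pattern 3+3; mod 19: f = (x + 10)(x + 11)(x^2 + 2x + 2)(x^2 + 10x + 7), pattern 2+2+1+1; mod 61: f = (x + 27)(x + 34)(x + 41)(x^3 + 15x^2 + 3x + 1), pattern 3+1+1+1. No other pattern occurs in this range, so the set of observed cycle types is {4+2, 3+3, 2+2+1+1, 3+1+1+1}. The candidates containing elements of all these cycle types are (C_3 x C_3) : C_4 (6T10) of order 36, A_6 (6T15) of order 360; the others are excluded. The observed types are precisely the cycle types that occur in (C_3 x C_3) : C_4 (6T10) (apart from the identity). Each of the other remaining candidates has further cycle types, and by the Chebotarev density theorem the matching factorization patterns would occur for a proportion of primes equal to their share of the group: A_6 (6T15) additionally contains elements of type 5+1 (144 of its 360 elements, about 40% of primes). None of the 19 primes tested shows any such pattern (for each of these groups the chance of that is below 10^-4), which rules them out. Hence G = (C_3 x C_3) : C_4 (6T10), of order 36. The Galois group (C_3 x C_3) : C_4 (6T10) has order 36, so the splitting field has degree 36 over Q.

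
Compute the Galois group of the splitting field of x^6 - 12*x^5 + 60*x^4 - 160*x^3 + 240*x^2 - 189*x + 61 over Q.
The polynomial f is an irreducible sextic over Q, so G = Gal(f/Q) is one of the 16 transitive subgroups 6T1, ..., 6T16 of S_6. The discriminant of f is -9059283, which is not a perfect square, so G is not contained in A_6. The transitive groups of degree 6 not contained in A_6 are: C_6 (6T1, order 6), S_3 (6T2, order 6), D_6 (6T3, order 12), C_3 x S_3 (6T5, order 18), A_4 x C_2 (6T6, order 24), S_4 (6T8, order 24), S_3 x S_3 (6T9, order 36), S_4 x C_2 (6T11, order 48), (S_3 x S_3) : C_2 (6T13, order 72), PGL(2,5) (6T14, order 120), S_6 (6T16, order 720). By Dedekind's theorem, for a prime p not dividing disc(f) the degrees of the irreducible factors of f mod p form the cycle type of an element of G. Factoring f modulo the 28 such primes p <= 127 (skipping 3, 17, 43, which divide the discriminant), each new pattern first appears at: mod 2: f = (x^6 + x + 1), pattern 6; mod 7: f = (x + 4)(x^2 + 6x + 4)(x^3 + 6x^2 + 6), pattern 3+2+1; mod 11: f = (x^2 + 9x + 2)(x^4 + x^3 + 5x^2 + 2x + 3), pattern 4+2; mod 13: f = (x + 3)(x + 8)(x^2 + 6x + 3)(x^2 + 10x + 5), pattern 2+2+1+1; mod 61: f = (x)(x + 2)(x + 8)(x + 19)(x^2 + 20x + 6), pattern 2+1+1+1+1; mod 97: f = (x + 8)(x + 10)(x + 47)(x^3 + 20x^2 + 65x + 10), pattern 3+1+1+1; mod 113: f = (x^2 + 6)(x^2 + 41x + 19)(x^2 + 60x + 61), pattern 2+2+2; mod 127: f = (x^3 + 33x^2 + x + 91)(x^3 + 82x^2 + 20x + 23), pattern 3+3. No other pattern occurs in this range, so the set of observed cycle types is {6, 3+2+1, 4+2, 2+2+1+1, 2+1+1+1+1, 3+1+1+1, 2+2+2, 3+3}. The candidates containing elements of all these cycle types are (S_3 x S_3) : C_2 (6T13) of order 72, S_6 (6T16) of order 720; the others are excluded. The observed types are precisely the cycle types that occur in (S_3 x S_3) : C_2 (6T13) (apart from the identity). Each of the other remaining candidates has further cycle types, and by the Chebotarev density theorem the matching factorization patterns would occur for a proportion of primes equal to their share of the group: S_6 (6T16) additionally contains elements of type 5+1, 4+1+1 (234 of its 720 elements, about 32% of primes). None of the 28 primes tested shows any such pattern (for each of these groups the chance of that is below 10^-4), which rules them out. Hence G = (S_3 x S_3) : C_2 (6T13), of order 72.

(S_3 x S_3) : C_2 (also written G72)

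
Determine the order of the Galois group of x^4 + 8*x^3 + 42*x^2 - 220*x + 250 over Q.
4

The degree of the splitting field over Q equals the order of the Galois group, so first determine the group. The polynomial is an irreducible quartic over Q and its discriminant is 30611001600 = 174960^2, a perfect square, so the Galois group is contained in A_4. The resolvent cubic y^3 - 42*y^2 - 2760*y - 22400 splits completely over Q, which gives the Klein four-group V_4. The Galois group V_4 (4T2) has order 4, so the splitting field has degree 4 over Q.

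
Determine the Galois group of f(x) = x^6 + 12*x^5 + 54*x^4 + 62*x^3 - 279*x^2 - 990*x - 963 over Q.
A_4 (order 12)

The polynomial f is an irreducible sextic over Q, so G = Gal(f/Q) is one of the 16 transitive subgroups 6T1, ..., 6T16 of S_6. The discriminant of f is 1323222688272384 = 36376128^2, a perfect square, so G is contained in A_6. The transitive groups of degree 6 contained in A_6 are: A_4 (6T4, order 12), S_4 (6T7, order 24), (C_3 x C_3) : C_4 (6T10, order 36), PSL(2,5) (6T12, order 60), A_6 (6T15, order 360). By Dedekind's theorem, for a prime p not dividing disc(f) the degrees of the irreducible factors of f mod p form the cycle type of an element of G. Factoring f modulo the 33 such primes p <= 149 (skipping 2, 3, which divide the discriminant), each new pattern first appears at: mod 5: f = (x^3 + 3x^2 + 4x + 3)(x^3 + 4x^2 + 3x + 4), pattern 3+3; mod 17: f = (x + 2)(x + 11)(x^2 + x + 7)(x^2 + 15x + 6), pattern 2+2+1+1; mod 71: f = (x + 36)(x + 38)(x + 49)(x + 50)(x + 58)(x + 65), pattern 1+1+1+1+1+1. No other pattern occurs in this range, so the set of observed cycle types is {3+3, 2+2+1+1, 1+1+1+1+1+1}. The candidates containing elements of all these cycle types are A_4 (6T4) of order 12, S_4 (6T7) of order 24, (C_3 x C_3) : C_4 (6T10) of order 36, PSL(2,5) (6T12) of order 60, A_6 (6T15) of order 360; the others are excluded. The observed types are precisely the cycle types that occur in A_4 (6T4). Each of the other remaining candidates has further cycle types, and by the Chebotarev density theorem the matching factorization patterns would occur for a proportion of primes equal to their share of the group: S_4 (6T7) additionally contains elements of type 4+2 (6 of its 24 elements, about 25% of primes); (C_3 x C_3) : C_4 (6T10) additionally contains elements of type 4+2, 3+1+1+1 (22 of its 36 elements, about 61% of primes); PSL(2,5) (6T12) additionally contains elements of type 5+1 (24 of its 60 elements, about 40% of primes); A_6 (6T15) additionally contains elements of type 5+1, 4+2, 3+1+1+1 (274 of its 360 elements, about 76% of primes). None of the 33 primes tested shows any such pattern (for each of these groups the chance of that is below 10^-4), which rules them out. Hence G = A_4 (6T4), of order 12.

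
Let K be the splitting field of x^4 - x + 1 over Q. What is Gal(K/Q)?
S_4, the symmetric group on 4 letters

The polynomial is an irreducible quartic over Q and its discriminant is 229, which is not a perfect square, so the Galois group is not contained in A_4. The resolvent cubic y^3 - 4*y - 1 is irreducible over Q. An irreducible resolvent with non-square discriminant gives S_4.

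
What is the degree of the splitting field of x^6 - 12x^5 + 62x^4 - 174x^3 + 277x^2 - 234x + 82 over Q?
72

The degree of the splitting field over Q equals the order of the Galois group, so first determine the group. The polynomial f is an irreducible sextic over Q, so G = Gal(f/Q) is one of the 16 transitive subgroups 6T1, ..., 6T16 of S_6. The discriminant of f is -187648, which is not a perfect square, so G is not contained in A_6. The transitive groups of degree 6 not contained in A_6 are: C_6 (6T1, order 6), S_3 (6T2, order 6), D_6 (6T3, order 12), C_3 x S_3 (6T5, order 18), A_4 x C_2 (6T6, order 24), S_4 (6T8, order 24), S_3 x S_3 (6T9, order 36), S_4 x C_2 (6T11, order 48), (S_3 x S_3) : C_2 (6T13, order 72), PGL(2,5) (6T14, order 120), S_6 (6T16, order 720). By Dedekind's theorem, for a prime p not dividing disc(f) the degrees of the irreducible factors of f mod p form the cycle type of an element of G. Factoring f modulo the 29 such primes p <= 113 (skipping 2, which divides the discriminant), each new pattern first appears at: mod 3: f = (x^6 + 2x^4 + x^2 + 1), pattern 6; mod 5: f = (x + 2)(x^2 + 2x + 4)(x^3 + 4x^2 + 3x + 4), pattern 3+2+1; mod 7: f = (x^2 + 2x + 5)(x^4 + x^2 + 6x + 1), pattern 4+2; mod 17: f = (x^3 + 11x^2 + 13x + 4)(x^3 + 11x^2 + 13x + 12), pattern 3+3; mod 19: f = (x^2 + 6x + 10)(x^2 + 8x + 4)(x^2 + 12x + 3), pattern 2+2+2; mod 37: f = (x + 19)(x + 32)(x^2 + 12x + 7)(x^2 + 36x + 8), pattern 2+2+1+1; mod 41: f = (x)(x + 15)(x + 20)(x^3 + 35x^2 + 13x + 23), pattern 3+1+1+1; mod 113: f = (x + 9)(x + 19)(x + 21)(x + 77)(x^2 + 88x + 36), pattern 2+1+1+1+1. No other pattern occurs in this range, so the set of observed cycle types is {6, 3+2+1, 4+2, 3+3, 2+2+2, 2+2+1+1, 3+1+1+1, 2+1+1+1+1}. The candidates containing elements of all these cycle types are (S_3 x S_3) : C_2 (6T13) of order 72, S_6 (6T16) of order 720; the others are excluded. The observed types are precisely the cycle types that occur in (S_3 x S_3) : C_2 (6T13) (apart from the identity). Each of the other remaining candidates has further cycle types, and by the Chebotarev density theorem the matching factorization patterns would occur for a proportion of primes equal to their share of the group: S_6 (6T16) additionally contains elements of type 5+1, 4+1+1 (234 of its 720 elements, about 32% of primes). None of the 29 primes tested shows any such pattern (for each of these groups the chance of that is below 10^-4), which rules them out. Hence G = (S_3 x S_3) : C_2 (6T13), of order 72. The Galois group (S_3 x S_3) : C_2 (6T13) has order 72, so the splitting field has degree 72 over Q.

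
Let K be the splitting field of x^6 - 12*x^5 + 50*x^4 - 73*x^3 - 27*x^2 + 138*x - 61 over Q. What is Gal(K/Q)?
The polynomial f is an irreducible sextic over Q, so G = Gal(f/Q) is one of the 16 transitive subgroups 6T1, ..., 6T16 of S_6. The discriminant of f is 30991489 = 5567^2, a perfect square, so G is contained in A_6. The transitive groups of degree 6 contained in A_6 are: A_4 (6T4, order 12), S_4 (6T7, order 24), (C_3 x C_3) : C_4 (6T10, order 36), PSL(2,5) (6T12, order 60), A_6 (6T15, order 360). By Dedekind's theorem, for a prime p not dividing disc(f) the degrees of the irreducible factors of f mod p form the cycle type of an element of G. Factoring f modulo the 21 such primes p <= 79 (skipping 19, which divides the discriminant), each new pattern first appears at: mod 2: f = (x + 1)(x^5 + x^4 + x^3 + x + 1), pattern 5+1; mod 7: f = (x^3 + 3x^2 + x + 1)(x^3 + 6x^2 + 3x + 2), pattern 3+3; mod 61: f = (x)(x + 22)(x^2 + 42x + 12)(x^2 + 46x + 13), pattern 2+2+1+1. No other pattern occurs in this range, so the set of observed cycle types is {5+1, 3+3, 2+2+1+1}. The candidates containing elements of all these cycle types are PSL(2,5) (6T12) of order 60, A_6 (6T15) of order 360; the others are excluded. The observed types are precisely the cycle types that occur in PSL(2,5) (6T12) (apart from the identity). Each of the other remaining candidates has further cycle types, and by the Chebotarev density theorem the matching factorization patterns would occur for a proportion of primes equal to their share of the group: A_6 (6T15) additionally contains elements of type 4+2, 3+1+1+1 (130 of its 360 elements, about 36% of primes). None of the 21 primes tested shows any such pattern (for each of these groups the chance of that is below 10^-4), which rules them out. Hence G = PSL(2,5) (6T12), of order 60.

6T12: PSL(2,5)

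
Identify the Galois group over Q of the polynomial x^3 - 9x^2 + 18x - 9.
3T1: C_3

The polynomial is an irreducible cubic over Q and its discriminant is 729 = 27^2, a perfect square. For an irreducible cubic, a square discriminant forces the Galois group to be A_3, the cyclic group of order 3.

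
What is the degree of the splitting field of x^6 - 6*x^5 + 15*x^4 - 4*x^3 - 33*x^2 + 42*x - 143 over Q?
The degree of the splitting field over Q equals the order of the Galois group, so first determine the group. The polynomial f is an irreducible sextic over Q, so G = Gal(f/Q) is one of the 16 transitive subgroups 6T1, ..., 6T16 of S_6. The discriminant of f is 5410421842378752, which is not a perfect square, so G is not contained in A_6. The transitive groups of degree 6 not contained in A_6 are: C_6 (6T1, order 6), S_3 (6T2, order 6), D_6 (6T3, order 12), C_3 x S_3 (6T5, order 18), A_4 x C_2 (6T6, order 24), S_4 (6T8, order 24), S_3 x S_3 (6T9, order 36), S_4 x C_2 (6T11, order 48), (S_3 x S_3) : C_2 (6T13, order 72), PGL(2,5) (6T14, order 120), S_6 (6T16, order 720). By Dedekind's theorem, for a prime p not dividing disc(f) the degrees of the irreducible factors of f mod p form the cycle type of an element of G. Factoring f modulo the 23 such primes p <= 97 (skipping 2, 3, which divide the discriminant), each new pattern first appears at: mod 5: f = (x^6 + 4x^5 + x^3 + 2x^2 + 2x + 2), pattern 6; mod 11: f = (x)(x + 4)(x^2 + 4x + 9)(x^2 + 8x + 3), pattern 2+2+1+1; mod 13: f = (x)(x + 2)(x + 8)(x^3 + 10x^2 + 3x + 1), pattern 3+1+1+1; mod 31: f = (x^2 + x + 13)(x^2 + 11x + 1)(x^2 + 13x + 20), pattern 2+2+2; mod 97: f = (x^3 + 94x^2 + 3x + 24)(x^3 + 94x^2 + 3x + 87), pattern 3+3. No other pattern occurs in this range, so the set of observed cycle types is {6, 2+2+1+1, 3+1+1+1, 2+2+2, 3+3}. The candidates containing elements of all these cycle types are S_3 x S_3 (6T9) of order 36, (S_3 x S_3) : C_2 (6T13) of order 72, S_6 (6T16) of order 720; the others are excluded. The observed types are precisely the cycle types that occur in S_3 x S_3 (6T9) (apart from the identity). Each of the other remaining candidates has further cycle types, and by the Chebotarev density theorem the matching factorization patterns would occur for a proportion of primes equal to their share of the group: (S_3 x S_3) : C_2 (6T13) additionally contains elements of type 4+2, 3+2+1, 2+1+1+1+1 (36 of its 72 elements, about 50% of primes); S_6 (6T16) additionally contains elements of type 5+1, 4+2, 4+1+1, 3+2+1, 2+1+1+1+1 (459 of its 720 elements, about 64% of primes). None of the 23 primes tested shows any such pattern (for each of these groups the chance of that is below 10^-4), which rules them out. Hence G = S_3 x S_3 (6T9), of order 36. The Galois group S_3 x S_3 (6T9) has order 36, so the splitting field has degree 36 over Q.

36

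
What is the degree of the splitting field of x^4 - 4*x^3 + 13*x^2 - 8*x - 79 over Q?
24

The degree of the splitting field over Q equals the order of the Galois group, so first determine the group. The polynomial is an irreducible quartic over Q and its discriminant is -165185968, which is not a perfect square, so the Galois group is not contained in A_4. The resolvent cubic y^3 - 13*y^2 + 348*y - 2908 is irreducible over Q. An irreducible resolvent with non-square discriminant gives S_4. The Galois group S_4 (4T5) has order 24, so the splitting field has degree 24 over Q.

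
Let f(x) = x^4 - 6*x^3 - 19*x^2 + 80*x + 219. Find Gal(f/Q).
The polynomial is an irreducible quartic over Q and its discriminant is 1938256, which is not a perfect square, so the Galois group is not contained in A_4. The resolvent cubic y^3 + 19*y^2 - 1356*y - 30928 is irreducible over Q. An irreducible resolvent with non-square discriminant gives S_4.

S_4 (also written S4)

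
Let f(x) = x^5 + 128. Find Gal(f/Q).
F_20 (order 20)

The polynomial f is an irreducible quintic over Q, so G = Gal(f/Q) is a transitive subgroup of S_5: one of C_5 (5T1, order 5), D_5 (5T2, order 10), F_20 (5T3, order 20), A_5 (5T4, order 60) or S_5 (5T5, order 120). The discriminant of f is 838860800000, which is not a perfect square, so G is not contained in A_5. The transitive groups of degree 5 not contained in A_5 are: F_20 (5T3, order 20), S_5 (5T5, order 120). By Dedekind's theorem, for a prime p not dividing disc(f) the degrees of the irreducible factors of f mod p form the cycle type of an element of G. Factoring f modulo the 18 such primes p <= 71 (skipping 2, 5, which divide the discriminant), each new pattern first appears at: mod 3: f = (x + 2)(x^4 + x^3 + x^2 + x + 1), pattern 4+1; mod 11: f = (x^5 + 7), pattern 5; mod 19: f = (x + 13)(x^2 + 11x + 17)(x^2 + 14x + 17), pattern 2+2+1. No other pattern occurs in this range, so the set of observed cycle types is {4+1, 5, 2+2+1}. The candidates containing elements of all these cycle types are F_20 (5T3) of order 20, S_5 (5T5) of order 120; the others are excluded. The observed types are precisely the cycle types that occur in F_20 (5T3) (apart from the identity). Each of the other remaining candidates has further cycle types, and by the Chebotarev density theorem the matching factorization patterns would occur for a proportion of primes equal to their share of the group: S_5 (5T5) additionally contains elements of type 3+2, 3+1+1, 2+1+1+1 (50 of its 120 elements, about 42% of primes). None of the 18 primes tested shows any such pattern (for each of these groups the chance of that is below 10^-4), which rules them out. Hence G = F_20 (5T3), of order 20.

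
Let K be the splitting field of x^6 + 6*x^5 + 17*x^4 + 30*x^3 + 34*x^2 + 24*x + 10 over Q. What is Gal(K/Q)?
(S_3 x S_3) : C_2 (order 72)

The polynomial f is an irreducible sextic over Q, so G = Gal(f/Q) is one of the 16 transitive subgroups 6T1, ..., 6T16 of S_6. The discriminant of f is -187648, which is not a perfect square, so G is not contained in A_6. The transitive groups of degree 6 not contained in A_6 are: C_6 (6T1, order 6), S_3 (6T2, order 6), D_6 (6T3, order 12), C_3 x S_3 (6T5, order 18), A_4 x C_2 (6T6, order 24), S_4 (6T8, order 24), S_3 x S_3 (6T9, order 36), S_4 x C_2 (6T11, order 48), (S_3 x S_3) : C_2 (6T13, order 72), PGL(2,5) (6T14, order 120), S_6 (6T16, order 720). By Dedekind's theorem, for a prime p not dividing disc(f) the degrees of the irreducible factors of f mod p form the cycle type of an element of G. Factoring f modulo the 29 such primes p <= 113 (skipping 2, which divides the discriminant), each new pattern first appears at: mod 3: f = (x^6 + 2x^4 + x^2 + 1), pattern 6; mod 5: f = (x)(x^2 + 3x + 4)(x^3 + 3x^2 + 4x + 1), pattern 3+2+1; mod 7: f = (x^2 + x + 6)(x^4 + 5x^3 + 6x^2 + x + 4), pattern 4+2; mod 17: f = (x^3 + 3x^2 + 4x + 7)(x^3 + 3x^2 + 4x + 16), pattern 3+3; mod 19: f = (x^2 + 12x + 18)(x^2 + 14x + 18)(x^2 + 18x + 10), pattern 2+2+2; mod 37: f = (x + 22)(x + 35)(x^2 + 5x + 14)(x^2 + 18x + 15), pattern 2+2+1+1; mod 41: f = (x + 3)(x + 18)(x + 23)(x^3 + 3x^2 + 4x + 35), pattern 3+1+1+1; mod 113: f = (x + 12)(x + 22)(x + 24)(x + 80)(x^2 + 94x + 83), pattern 2+1+1+1+1. No other pattern occurs in this range, so the set of observed cycle types is {6, 3+2+1, 4+2, 3+3, 2+2+2, 2+2+1+1, 3+1+1+1, 2+1+1+1+1}. The candidates containing elements of all these cycle types are (S_3 x S_3) : C_2 (6T13) of order 72, S_6 (6T16) of order 720; the others are excluded. The observed types are precisely the cycle types that occur in (S_3 x S_3) : C_2 (6T13) (apart from the identity). Each of the other remaining candidates has further cycle types, and by the Chebotarev density theorem the matching factorization patterns would occur for a proportion of primes equal to their share of the group: S_6 (6T16) additionally contains elements of type 5+1, 4+1+1 (234 of its 720 elements, about 32% of primes). None of the 29 primes tested shows any such pattern (for each of these groups the chance of that is below 10^-4), which rules them out. Hence G = (S_3 x S_3) : C_2 (6T13), of order 72.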